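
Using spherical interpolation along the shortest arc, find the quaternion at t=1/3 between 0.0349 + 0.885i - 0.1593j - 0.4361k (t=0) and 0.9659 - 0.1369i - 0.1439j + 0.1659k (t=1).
-0.4196 + 0.7932i - 0.0645j - 0.4366k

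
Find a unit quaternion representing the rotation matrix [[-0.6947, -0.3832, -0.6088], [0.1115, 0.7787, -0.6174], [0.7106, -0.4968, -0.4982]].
-0.3827 - 0.0788i + 0.8619j - 0.3232k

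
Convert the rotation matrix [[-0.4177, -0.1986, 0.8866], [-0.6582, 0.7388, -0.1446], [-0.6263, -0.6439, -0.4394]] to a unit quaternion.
0.4695 - 0.2659i + 0.8056j - 0.2447k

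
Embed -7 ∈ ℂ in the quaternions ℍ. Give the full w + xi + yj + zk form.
-7 + 0i + 0j + 0k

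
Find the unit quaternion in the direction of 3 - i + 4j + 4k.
0.4629 - 0.1543i + 0.6172j + 0.6172k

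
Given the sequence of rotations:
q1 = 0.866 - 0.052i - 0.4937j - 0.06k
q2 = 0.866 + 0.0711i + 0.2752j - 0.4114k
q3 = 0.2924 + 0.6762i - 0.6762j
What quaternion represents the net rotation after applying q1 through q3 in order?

q2 · q1 = 0.8648 - 0.2031i - 0.1636j - 0.429k
q3 · q2 · q1 = 0.2796 + 0.8155i - 0.3425j - 0.3734k
0.2796 + 0.8155i - 0.3425j - 0.3734k


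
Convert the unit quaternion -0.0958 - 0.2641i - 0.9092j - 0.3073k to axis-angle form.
axis = (-0.2653, -0.9134, -0.3087), θ = 191°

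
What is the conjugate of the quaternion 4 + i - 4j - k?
4 - i + 4j + k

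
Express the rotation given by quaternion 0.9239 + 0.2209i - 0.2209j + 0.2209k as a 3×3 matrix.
[[0.8048, -0.5058, -0.3106], [0.3106, 0.8048, -0.5058], [0.5058, 0.3106, 0.8048]]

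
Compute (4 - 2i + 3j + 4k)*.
4 + 2i - 3j - 4k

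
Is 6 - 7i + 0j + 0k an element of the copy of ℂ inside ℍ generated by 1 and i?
Yes. The quaternion 6 - 7i has j- and k-coefficients y = z = 0, so it lies in the complex subalgebra spanned by 1 and i.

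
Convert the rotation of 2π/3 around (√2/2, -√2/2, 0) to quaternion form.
0.5 + 0.6124i - 0.6124j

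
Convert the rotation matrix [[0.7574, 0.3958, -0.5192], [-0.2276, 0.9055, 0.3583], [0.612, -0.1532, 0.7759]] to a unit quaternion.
0.9272 - 0.1379i - 0.305j - 0.1681k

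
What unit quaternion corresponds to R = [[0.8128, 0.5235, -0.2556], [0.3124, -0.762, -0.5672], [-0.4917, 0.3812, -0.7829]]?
0.2588 + 0.9162i + 0.2281j - 0.2039k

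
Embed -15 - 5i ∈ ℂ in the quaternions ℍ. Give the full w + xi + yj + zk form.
-15 - 5i + 0j + 0k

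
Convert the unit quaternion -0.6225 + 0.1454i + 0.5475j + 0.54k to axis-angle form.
axis = (0.1858, 0.6996, 0.69), θ = 257°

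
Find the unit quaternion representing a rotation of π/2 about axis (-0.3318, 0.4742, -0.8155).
0.7071 - 0.2346i + 0.3353j - 0.5766k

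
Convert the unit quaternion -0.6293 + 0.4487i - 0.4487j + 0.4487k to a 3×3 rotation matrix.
[[0.1947, 0.1621, 0.9674], [-0.9674, 0.1947, 0.1621], [-0.1621, -0.9674, 0.1947]]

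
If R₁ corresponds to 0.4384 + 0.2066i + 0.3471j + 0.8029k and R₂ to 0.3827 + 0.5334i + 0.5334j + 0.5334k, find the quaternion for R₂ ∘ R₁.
-0.5558 + 0.556i + 0.0486j + 0.6161k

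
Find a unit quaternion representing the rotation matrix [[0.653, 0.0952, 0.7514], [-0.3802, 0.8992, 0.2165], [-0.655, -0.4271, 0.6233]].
0.891 - 0.1806i + 0.3946j - 0.1334k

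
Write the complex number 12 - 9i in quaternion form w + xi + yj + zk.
12 - 9i + 0j + 0k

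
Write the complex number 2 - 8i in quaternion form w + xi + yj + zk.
2 - 8i + 0j + 0k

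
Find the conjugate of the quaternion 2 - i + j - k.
2 + i - j + k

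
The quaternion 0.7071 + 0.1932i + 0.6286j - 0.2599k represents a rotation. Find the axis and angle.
axis = (0.2732, 0.889, -0.3675), θ = π/2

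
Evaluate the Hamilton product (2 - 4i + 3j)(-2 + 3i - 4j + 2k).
20 + 20i - 6j + 11k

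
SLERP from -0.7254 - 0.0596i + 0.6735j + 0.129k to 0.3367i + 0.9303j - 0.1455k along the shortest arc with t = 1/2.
-0.4071 + 0.1555i + 0.9j - 0.0093k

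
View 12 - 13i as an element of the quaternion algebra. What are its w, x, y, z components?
12 - 13i + 0j + 0k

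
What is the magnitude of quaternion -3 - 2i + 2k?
√17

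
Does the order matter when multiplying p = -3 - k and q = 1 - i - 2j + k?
Yes: pq = -2 + i + 7j - 4k ≠ -2 + 5i + 5j - 4k = qp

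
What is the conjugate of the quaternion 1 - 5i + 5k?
1 + 5i - 5k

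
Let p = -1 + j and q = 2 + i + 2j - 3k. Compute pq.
-4 - 4i + 2k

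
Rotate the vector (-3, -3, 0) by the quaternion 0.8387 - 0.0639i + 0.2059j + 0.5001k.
(1.351, -3.913, 0.932)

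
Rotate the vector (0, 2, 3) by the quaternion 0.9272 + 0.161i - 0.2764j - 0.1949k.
(-1.181, 1.172, 3.199)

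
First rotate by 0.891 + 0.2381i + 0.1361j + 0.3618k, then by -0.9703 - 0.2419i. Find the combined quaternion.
-0.8069 - 0.4466i - 0.0445j - 0.384k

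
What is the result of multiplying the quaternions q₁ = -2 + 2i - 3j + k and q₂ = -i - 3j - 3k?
-4 + 14i + 11j - 3k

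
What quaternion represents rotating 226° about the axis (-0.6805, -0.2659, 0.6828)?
-0.3907 - 0.6264i - 0.2448j + 0.6285k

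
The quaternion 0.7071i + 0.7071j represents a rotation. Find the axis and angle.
axis = (√2/2, √2/2, 0), θ = π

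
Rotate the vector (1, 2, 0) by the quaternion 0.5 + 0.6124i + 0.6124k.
(-0.975, -0.388, 1.975)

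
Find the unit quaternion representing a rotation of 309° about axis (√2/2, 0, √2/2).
-0.9026 + 0.3044i + 0.3044k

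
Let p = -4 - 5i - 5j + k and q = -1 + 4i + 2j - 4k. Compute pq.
38 + 7i - 19j + 25k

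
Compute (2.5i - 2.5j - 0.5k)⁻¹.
-0.1961i + 0.1961j + 0.0392k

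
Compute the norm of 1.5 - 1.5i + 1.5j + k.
2.784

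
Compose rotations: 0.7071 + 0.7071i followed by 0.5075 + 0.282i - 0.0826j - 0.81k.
0.1595 + 0.5583i - 0.6312j - 0.5143k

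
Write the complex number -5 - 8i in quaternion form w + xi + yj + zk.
-5 - 8i + 0j + 0k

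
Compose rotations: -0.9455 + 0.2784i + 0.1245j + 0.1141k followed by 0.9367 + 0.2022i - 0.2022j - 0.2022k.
-0.8937 + 0.0717i + 0.2284j + 0.3795k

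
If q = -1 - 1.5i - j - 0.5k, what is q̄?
-1 + 1.5i + j + 0.5k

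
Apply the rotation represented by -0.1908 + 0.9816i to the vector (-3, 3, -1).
(-3, -3.156, -0.197)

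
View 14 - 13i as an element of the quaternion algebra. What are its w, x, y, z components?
14 - 13i + 0j + 0k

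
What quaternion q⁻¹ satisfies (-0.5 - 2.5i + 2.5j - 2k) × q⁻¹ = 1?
-0.0299 + 0.1493i - 0.1493j + 0.1194k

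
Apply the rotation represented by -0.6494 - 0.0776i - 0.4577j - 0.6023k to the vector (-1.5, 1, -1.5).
(-1.526, -1.693, 0.55)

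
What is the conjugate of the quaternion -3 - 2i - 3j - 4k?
-3 + 2i + 3j + 4k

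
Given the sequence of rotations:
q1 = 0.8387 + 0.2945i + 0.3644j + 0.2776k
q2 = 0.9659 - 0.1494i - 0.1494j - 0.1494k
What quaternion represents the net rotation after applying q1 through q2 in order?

q2 · q1 = 0.95 + 0.1721i + 0.2241j + 0.1324k
0.95 + 0.1721i + 0.2241j + 0.1324k


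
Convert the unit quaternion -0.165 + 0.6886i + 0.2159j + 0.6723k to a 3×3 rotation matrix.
[[0.0028, 0.5192, 0.8546], [0.0755, -0.8523, 0.5175], [0.9971, 0.0631, -0.0416]]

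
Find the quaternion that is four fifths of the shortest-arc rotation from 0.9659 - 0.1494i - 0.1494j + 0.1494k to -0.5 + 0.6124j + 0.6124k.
0.6638 - 0.0361i - 0.5631j - 0.4909k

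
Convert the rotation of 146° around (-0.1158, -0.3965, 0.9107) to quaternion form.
0.2924 - 0.1107i - 0.3792j + 0.8709k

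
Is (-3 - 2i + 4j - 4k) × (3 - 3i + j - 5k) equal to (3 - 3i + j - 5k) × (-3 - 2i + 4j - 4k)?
No: pq = -39 - 13i + 11j + 13k ≠ -39 + 19i + 7j - 7k = qp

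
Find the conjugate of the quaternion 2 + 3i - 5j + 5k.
2 - 3i + 5j - 5k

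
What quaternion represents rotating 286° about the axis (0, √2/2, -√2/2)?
-0.7986 + 0.4255j - 0.4255k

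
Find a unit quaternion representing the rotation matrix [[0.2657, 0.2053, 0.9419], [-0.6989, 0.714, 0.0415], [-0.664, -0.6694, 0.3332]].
0.7604 - 0.2337i + 0.528j - 0.2973k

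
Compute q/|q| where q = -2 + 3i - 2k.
-0.4851 + 0.7276i - 0.4851k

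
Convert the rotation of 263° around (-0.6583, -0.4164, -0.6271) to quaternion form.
-0.6626 - 0.493i - 0.3119j - 0.4697k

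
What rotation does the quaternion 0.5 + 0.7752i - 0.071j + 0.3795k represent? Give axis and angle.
axis = (0.8951, -0.082, 0.4382), θ = 2π/3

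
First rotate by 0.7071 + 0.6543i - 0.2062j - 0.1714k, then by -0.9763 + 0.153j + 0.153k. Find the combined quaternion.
-0.6326 - 0.6335i + 0.4096j + 0.1754k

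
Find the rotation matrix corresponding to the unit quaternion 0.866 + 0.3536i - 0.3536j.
[[0.7499, -0.2501, -0.6124], [-0.2501, 0.7499, -0.6124], [0.6124, 0.6124, 0.4999]]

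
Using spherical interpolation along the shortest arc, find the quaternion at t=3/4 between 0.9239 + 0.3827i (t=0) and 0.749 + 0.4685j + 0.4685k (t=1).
0.8463 + 0.1062i + 0.3691j + 0.3691k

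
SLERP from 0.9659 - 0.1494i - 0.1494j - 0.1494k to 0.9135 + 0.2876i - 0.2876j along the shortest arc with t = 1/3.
0.9742 - 0.0025i - 0.2012j - 0.1019k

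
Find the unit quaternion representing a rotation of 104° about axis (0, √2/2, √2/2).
0.6157 + 0.5572j + 0.5572k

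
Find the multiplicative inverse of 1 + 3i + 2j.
0.0714 - 0.2143i - 0.1429j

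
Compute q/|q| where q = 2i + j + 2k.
0.6667i + 0.3333j + 0.6667k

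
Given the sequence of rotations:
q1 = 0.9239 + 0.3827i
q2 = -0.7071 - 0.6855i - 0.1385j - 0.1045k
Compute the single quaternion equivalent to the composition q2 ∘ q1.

q2 · q1 = -0.3909 - 0.9039i - 0.168j - 0.0435k
-0.3909 - 0.9039i - 0.168j - 0.0435k


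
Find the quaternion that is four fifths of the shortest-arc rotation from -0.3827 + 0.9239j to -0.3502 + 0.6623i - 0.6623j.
0.2089 - 0.5704i + 0.7943j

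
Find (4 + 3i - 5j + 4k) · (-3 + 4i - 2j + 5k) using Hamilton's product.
-54 - 10i + 8j + 22k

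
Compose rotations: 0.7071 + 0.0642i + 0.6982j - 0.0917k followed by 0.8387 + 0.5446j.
0.2128 + 0.0039i + 0.9707j - 0.1119k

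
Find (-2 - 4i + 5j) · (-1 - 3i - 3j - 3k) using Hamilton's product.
5 - 5i - 11j + 33k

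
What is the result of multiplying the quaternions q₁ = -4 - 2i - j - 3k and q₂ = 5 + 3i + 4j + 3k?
-1 - 13i - 24j - 32k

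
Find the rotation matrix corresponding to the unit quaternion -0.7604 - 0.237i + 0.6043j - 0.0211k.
[[0.2688, -0.3185, -0.909], [-0.2543, 0.8868, -0.3859], [0.929, 0.3349, 0.1573]]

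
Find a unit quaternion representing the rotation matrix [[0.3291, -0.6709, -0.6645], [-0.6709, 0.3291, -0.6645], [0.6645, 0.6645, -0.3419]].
0.5737 + 0.5792i - 0.5792j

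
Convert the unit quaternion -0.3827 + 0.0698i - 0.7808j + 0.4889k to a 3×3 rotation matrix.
[[-0.6973, 0.2652, 0.6659], [-0.4832, 0.5122, -0.71], [-0.5294, -0.8169, -0.229]]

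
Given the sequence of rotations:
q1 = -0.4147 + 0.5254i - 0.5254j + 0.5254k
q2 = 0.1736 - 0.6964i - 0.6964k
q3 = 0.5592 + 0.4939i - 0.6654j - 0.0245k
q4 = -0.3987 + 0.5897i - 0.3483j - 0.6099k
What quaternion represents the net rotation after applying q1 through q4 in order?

q2 · q1 = 0.6598 + 0.0141i - 0.0912j + 0.7459k
q3 · q2 · q1 = 0.3196 - 0.1648i - 0.8588j + 0.3653k
q4 · q3 · q2 · q1 = -0.1066 - 0.3968i + 0.1162j - 0.9044k
-0.1066 - 0.3968i + 0.1162j - 0.9044k


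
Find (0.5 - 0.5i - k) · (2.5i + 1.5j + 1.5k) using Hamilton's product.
2.75 + 2.75i - j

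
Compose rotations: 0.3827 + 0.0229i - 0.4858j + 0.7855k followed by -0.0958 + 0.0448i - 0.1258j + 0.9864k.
-0.8736 + 0.3953i - 0.0142j + 0.2834k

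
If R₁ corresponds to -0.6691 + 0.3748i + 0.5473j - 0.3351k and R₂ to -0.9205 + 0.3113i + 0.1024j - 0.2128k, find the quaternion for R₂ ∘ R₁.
0.3719 - 0.4711i - 0.5477j + 0.5828k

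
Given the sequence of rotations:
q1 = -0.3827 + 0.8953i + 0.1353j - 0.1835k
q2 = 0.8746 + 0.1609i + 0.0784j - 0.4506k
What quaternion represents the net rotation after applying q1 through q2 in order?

q2 · q1 = -0.5721 + 0.768i - 0.2856j - 0.0365k
-0.5721 + 0.768i - 0.2856j - 0.0365k


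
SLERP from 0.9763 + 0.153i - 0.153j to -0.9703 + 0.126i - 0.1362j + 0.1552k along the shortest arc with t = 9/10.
0.9793 - 0.0983i + 0.1075j - 0.1405k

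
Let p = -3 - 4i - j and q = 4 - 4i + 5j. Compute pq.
-23 - 4i - 19j - 24k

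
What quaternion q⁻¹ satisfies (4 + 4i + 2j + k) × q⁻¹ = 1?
0.1081 - 0.1081i - 0.0541j - 0.027k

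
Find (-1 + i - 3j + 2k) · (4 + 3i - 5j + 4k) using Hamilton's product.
-30 - i - 5j + 8k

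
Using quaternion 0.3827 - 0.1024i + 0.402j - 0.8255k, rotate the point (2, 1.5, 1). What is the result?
(-0.071, -2.589, -0.735)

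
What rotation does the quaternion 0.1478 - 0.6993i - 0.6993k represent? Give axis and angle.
axis = (-√2/2, 0, -√2/2), θ = 163°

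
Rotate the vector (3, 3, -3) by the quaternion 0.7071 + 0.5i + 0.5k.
(-2.121, 4.243, 2.121)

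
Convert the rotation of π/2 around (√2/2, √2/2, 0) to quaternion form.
0.7071 + 0.5i + 0.5j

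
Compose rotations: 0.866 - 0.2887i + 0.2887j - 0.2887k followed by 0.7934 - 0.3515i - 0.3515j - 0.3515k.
0.5856 - 0.3305i - 0.0753j - 0.7364k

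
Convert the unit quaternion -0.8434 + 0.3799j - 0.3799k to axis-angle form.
axis = (0, √2/2, -√2/2), θ = 295°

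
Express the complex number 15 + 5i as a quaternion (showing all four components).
15 + 5i + 0j + 0k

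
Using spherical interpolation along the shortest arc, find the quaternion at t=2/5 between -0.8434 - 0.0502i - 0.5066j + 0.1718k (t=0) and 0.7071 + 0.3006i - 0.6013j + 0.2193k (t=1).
-0.9796 - 0.1915i - 0.0597j + 0.0123k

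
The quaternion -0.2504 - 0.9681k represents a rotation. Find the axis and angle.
axis = (0, 0, -1), θ = 209°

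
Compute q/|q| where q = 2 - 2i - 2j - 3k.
0.4364 - 0.4364i - 0.4364j - 0.6547k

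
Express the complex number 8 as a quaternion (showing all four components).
8 + 0i + 0j + 0k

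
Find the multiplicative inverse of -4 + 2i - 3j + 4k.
-0.0889 - 0.0444i + 0.0667j - 0.0889k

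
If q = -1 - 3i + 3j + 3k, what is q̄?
-1 + 3i - 3j - 3k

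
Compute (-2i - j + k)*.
2i + j - k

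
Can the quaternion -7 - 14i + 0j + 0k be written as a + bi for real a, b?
Yes. The quaternion -7 - 14i has j- and k-coefficients y = z = 0, so it lies in the complex subalgebra spanned by 1 and i.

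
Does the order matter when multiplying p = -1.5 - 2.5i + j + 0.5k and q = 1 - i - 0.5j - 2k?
Yes: pq = -2.5 - 2.75i - 3.75j + 5.75k ≠ -2.5 + 0.75i + 7.25j + 1.25k = qp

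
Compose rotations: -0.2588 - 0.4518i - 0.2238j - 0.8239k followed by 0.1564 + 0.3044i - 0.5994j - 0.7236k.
-0.6333 + 0.1825i + 0.6978j - 0.2805k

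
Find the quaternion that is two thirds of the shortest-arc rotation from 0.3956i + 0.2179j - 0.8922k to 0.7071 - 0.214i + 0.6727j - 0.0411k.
0.5907 + 0.0086i + 0.6651j - 0.4568k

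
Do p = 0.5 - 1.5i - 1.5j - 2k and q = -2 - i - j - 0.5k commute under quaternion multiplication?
No: pq = -5 + 1.25i + 3.75j + 3.75k ≠ -5 + 3.75i + 1.25j + 3.75k = qp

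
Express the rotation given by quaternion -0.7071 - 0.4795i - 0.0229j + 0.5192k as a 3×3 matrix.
[[0.4598, 0.7562, -0.4655], [-0.7123, 0.001, -0.7019], [-0.5303, 0.6543, 0.5391]]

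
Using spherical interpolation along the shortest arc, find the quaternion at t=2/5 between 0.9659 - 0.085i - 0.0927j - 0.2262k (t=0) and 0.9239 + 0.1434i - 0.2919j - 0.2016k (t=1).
0.96 + 0.0066i - 0.1745j - 0.2188k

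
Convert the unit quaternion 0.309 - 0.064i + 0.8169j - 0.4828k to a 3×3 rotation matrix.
[[-0.8008, 0.1938, 0.5666], [-0.4029, 0.5256, -0.7492], [-0.443, -0.8284, -0.3428]]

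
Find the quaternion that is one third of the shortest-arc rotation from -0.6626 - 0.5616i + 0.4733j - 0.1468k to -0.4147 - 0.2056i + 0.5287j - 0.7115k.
-0.6146 - 0.4682i + 0.523j - 0.36k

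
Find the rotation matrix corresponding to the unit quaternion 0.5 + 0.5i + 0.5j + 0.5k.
[[0, 0, 1], [1, 0, 0], [0, 1, 0]]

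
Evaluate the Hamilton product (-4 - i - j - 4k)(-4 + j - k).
13 + 9i - j + 19k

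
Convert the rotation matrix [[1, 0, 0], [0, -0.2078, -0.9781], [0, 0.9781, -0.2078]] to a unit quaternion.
0.6294 + 0.7771i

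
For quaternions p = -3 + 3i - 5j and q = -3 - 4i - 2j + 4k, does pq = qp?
No: pq = 11 - 17i + 9j - 38k ≠ 11 + 23i + 33j + 14k = qp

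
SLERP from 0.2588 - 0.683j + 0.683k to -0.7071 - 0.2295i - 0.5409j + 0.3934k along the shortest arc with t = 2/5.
-0.1598 - 0.1096i - 0.728j + 0.6576k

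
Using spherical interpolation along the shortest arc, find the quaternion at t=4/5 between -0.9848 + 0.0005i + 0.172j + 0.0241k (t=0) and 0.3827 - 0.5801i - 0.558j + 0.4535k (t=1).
-0.5707 + 0.5011i + 0.5238j - 0.3857k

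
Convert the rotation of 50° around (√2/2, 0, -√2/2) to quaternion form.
0.9063 + 0.2988i - 0.2988k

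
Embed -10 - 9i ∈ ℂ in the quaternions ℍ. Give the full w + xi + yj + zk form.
-10 - 9i + 0j + 0k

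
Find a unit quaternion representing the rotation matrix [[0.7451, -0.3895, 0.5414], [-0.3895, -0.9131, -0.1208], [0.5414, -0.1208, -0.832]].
0.9341i - 0.2085j + 0.2898k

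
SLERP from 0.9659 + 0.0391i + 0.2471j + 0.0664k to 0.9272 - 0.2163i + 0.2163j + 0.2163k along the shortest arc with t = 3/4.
0.945 - 0.1534i + 0.226j + 0.1801k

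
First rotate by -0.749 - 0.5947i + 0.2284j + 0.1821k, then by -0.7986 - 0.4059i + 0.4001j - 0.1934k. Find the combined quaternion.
0.3006 + 0.896i - 0.2931j + 0.1447k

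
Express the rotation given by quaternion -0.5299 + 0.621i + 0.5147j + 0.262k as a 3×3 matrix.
[[0.3329, 0.9169, -0.2201], [0.3616, 0.0914, 0.9278], [0.8709, -0.3884, -0.3011]]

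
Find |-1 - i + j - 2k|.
√7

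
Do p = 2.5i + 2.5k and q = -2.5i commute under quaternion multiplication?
No: pq = 6.25 - 6.25j ≠ 6.25 + 6.25j = qp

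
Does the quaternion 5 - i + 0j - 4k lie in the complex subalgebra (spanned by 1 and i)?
No. The quaternion 5 - i - 4k has j-coefficient y = 0 and k-coefficient z = -4, not both zero, so it does not lie in the complex subalgebra spanned by 1 and i.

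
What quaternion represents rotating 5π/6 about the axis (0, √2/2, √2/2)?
0.2588 + 0.683j + 0.683k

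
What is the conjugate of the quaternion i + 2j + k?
-i - 2j - k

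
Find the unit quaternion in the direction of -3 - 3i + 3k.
-0.5774 - 0.5774i + 0.5774k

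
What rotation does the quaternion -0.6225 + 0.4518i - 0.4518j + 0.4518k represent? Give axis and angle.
axis = (√3/3, -√3/3, √3/3), θ = 257°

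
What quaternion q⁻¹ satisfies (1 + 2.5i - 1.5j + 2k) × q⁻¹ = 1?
0.0741 - 0.1852i + 0.1111j - 0.1481k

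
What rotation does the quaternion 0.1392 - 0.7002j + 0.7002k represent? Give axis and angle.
axis = (0, -√2/2, √2/2), θ = 164°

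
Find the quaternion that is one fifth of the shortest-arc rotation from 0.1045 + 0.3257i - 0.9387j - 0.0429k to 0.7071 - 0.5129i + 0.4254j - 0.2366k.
-0.0811 + 0.4044i - 0.9108j + 0.0203k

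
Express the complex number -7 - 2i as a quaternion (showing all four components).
-7 - 2i + 0j + 0k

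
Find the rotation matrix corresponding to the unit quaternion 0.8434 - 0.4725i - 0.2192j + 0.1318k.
[[0.8692, -0.0152, -0.4943], [0.4295, 0.5187, 0.7392], [0.2452, -0.8548, 0.4574]]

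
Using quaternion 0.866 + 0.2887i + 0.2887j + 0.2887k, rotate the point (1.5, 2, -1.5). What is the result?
(-0.667, 2.833, -0.166)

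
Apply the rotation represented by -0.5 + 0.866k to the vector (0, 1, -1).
(0.866, -0.5, -1)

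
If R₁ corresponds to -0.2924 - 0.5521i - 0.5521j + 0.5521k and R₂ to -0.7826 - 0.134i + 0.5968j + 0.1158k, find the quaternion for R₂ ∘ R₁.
0.4204 + 0.8647i + 0.2676j - 0.0625k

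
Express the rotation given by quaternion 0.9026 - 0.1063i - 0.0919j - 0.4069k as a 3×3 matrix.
[[0.652, 0.7541, -0.0794], [-0.715, 0.6463, 0.2667], [0.2524, -0.1171, 0.9605]]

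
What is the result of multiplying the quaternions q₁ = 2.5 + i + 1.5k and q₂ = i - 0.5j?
-1 + 3.25i + 0.25j - 0.5k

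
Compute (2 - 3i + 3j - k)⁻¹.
0.087 + 0.1304i - 0.1304j + 0.0435k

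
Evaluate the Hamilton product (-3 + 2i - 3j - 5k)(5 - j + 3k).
-3 - 4i - 18j - 36k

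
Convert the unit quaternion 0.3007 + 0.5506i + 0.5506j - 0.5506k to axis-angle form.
axis = (√3/3, √3/3, -√3/3), θ = 145°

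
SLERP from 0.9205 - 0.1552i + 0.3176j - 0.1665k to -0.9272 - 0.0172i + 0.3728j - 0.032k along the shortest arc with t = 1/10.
0.9463 - 0.1404i + 0.2502j - 0.1492k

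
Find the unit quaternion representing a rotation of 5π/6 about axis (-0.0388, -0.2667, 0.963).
0.2588 - 0.0375i - 0.2576j + 0.9302k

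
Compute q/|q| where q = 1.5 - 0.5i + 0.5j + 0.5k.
0.866 - 0.2887i + 0.2887j + 0.2887k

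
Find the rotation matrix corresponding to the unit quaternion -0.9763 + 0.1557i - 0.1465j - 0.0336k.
[[0.9548, -0.1112, 0.2756], [0.02, 0.9493, 0.3139], [-0.2965, -0.2942, 0.9086]]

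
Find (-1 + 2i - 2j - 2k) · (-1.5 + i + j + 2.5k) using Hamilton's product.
6.5 - 7i - 5j + 4.5k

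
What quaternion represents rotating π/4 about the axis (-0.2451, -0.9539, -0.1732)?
0.9239 - 0.0938i - 0.365j - 0.0663k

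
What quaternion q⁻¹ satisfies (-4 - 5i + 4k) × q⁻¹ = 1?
-0.0702 + 0.0877i - 0.0702k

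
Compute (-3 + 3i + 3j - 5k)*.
-3 - 3i - 3j + 5k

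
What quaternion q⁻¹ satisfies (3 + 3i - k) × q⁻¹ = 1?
0.1579 - 0.1579i + 0.0526k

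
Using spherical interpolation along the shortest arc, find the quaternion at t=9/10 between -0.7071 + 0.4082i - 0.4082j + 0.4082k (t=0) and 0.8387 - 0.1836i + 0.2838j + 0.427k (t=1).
-0.8578 + 0.217i - 0.3097j - 0.3481k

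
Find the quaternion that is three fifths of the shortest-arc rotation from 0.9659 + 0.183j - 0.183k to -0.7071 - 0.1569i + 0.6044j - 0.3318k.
0.93 + 0.1061i - 0.3233j + 0.1389k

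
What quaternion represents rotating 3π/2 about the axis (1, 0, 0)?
-0.7071 + 0.7071i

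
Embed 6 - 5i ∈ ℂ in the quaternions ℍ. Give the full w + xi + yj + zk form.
6 - 5i + 0j + 0k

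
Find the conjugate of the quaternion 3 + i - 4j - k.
3 - i + 4j + k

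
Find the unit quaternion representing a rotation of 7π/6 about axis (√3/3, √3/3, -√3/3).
-0.2588 + 0.5577i + 0.5577j - 0.5577k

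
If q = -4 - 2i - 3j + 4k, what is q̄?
-4 + 2i + 3j - 4k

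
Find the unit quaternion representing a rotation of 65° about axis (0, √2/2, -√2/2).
0.8434 + 0.3799j - 0.3799k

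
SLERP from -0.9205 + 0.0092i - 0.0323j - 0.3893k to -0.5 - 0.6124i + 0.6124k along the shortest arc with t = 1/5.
-0.9694 - 0.1593i - 0.0292j - 0.1844k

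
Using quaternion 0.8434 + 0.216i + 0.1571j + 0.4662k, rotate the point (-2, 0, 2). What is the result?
(-0.099, -2.144, 1.842)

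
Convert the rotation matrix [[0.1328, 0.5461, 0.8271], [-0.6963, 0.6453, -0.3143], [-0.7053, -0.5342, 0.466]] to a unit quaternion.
0.749 - 0.0734i + 0.5115j - 0.4147k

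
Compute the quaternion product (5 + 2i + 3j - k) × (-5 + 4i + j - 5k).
-41 - 4i - 4j - 30k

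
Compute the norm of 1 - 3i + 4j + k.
√27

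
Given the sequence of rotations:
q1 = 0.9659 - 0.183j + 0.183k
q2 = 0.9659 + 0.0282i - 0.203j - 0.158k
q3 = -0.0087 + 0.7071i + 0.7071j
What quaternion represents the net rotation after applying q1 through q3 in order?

q2 · q1 = 0.9247 - 0.0388i - 0.378j + 0.019k
q3 · q2 · q1 = 0.2867 + 0.6676i + 0.6437j - 0.24k
0.2867 + 0.6676i + 0.6437j - 0.24k


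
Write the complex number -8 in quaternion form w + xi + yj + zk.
-8 + 0i + 0j + 0k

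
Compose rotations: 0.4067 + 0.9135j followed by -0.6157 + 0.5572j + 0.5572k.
-0.7594 - 0.509i - 0.3358j + 0.2266k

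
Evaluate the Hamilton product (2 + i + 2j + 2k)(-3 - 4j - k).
4 + 3i - 13j - 12k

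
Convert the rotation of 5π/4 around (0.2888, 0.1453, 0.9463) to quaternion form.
-0.3827 + 0.2668i + 0.1342j + 0.8743k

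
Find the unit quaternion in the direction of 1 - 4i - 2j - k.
0.2132 - 0.8528i - 0.4264j - 0.2132k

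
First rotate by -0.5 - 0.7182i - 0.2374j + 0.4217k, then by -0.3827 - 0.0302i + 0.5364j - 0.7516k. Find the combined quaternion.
0.614 + 0.3377i + 0.3752j + 0.6068k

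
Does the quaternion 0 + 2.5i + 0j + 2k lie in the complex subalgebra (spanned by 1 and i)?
No. The quaternion 2.5i + 2k has j-coefficient y = 0 and k-coefficient z = 2, not both zero, so it does not lie in the complex subalgebra spanned by 1 and i.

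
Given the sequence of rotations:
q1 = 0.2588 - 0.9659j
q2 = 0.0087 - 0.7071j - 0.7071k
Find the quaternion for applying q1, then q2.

q2 · q1 = -0.6807 - 0.683i - 0.1914j - 0.183k
-0.6807 - 0.683i - 0.1914j - 0.183k


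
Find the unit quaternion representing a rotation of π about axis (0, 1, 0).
j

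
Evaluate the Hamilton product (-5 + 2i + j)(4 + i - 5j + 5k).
-17 + 8i + 19j - 36k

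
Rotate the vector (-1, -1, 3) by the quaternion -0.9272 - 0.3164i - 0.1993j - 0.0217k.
(0.144, -2.699, 1.921)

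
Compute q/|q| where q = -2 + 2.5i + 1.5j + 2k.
-0.4924 + 0.6155i + 0.3693j + 0.4924k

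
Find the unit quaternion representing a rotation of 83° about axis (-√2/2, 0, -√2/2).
0.749 - 0.4685i - 0.4685k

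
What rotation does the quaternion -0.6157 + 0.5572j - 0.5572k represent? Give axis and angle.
axis = (0, √2/2, -√2/2), θ = 256°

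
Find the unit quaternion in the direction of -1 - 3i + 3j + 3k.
-0.189 - 0.5669i + 0.5669j + 0.5669k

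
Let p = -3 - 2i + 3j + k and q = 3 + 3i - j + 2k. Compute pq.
-2 - 8i + 19j - 10k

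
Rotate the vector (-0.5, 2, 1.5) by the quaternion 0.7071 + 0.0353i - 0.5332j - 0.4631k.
(0.053, 2.149, 1.37)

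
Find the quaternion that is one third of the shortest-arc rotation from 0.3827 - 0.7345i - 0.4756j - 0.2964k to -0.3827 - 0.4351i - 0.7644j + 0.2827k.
0.1335 - 0.7268i - 0.6649j - 0.1089k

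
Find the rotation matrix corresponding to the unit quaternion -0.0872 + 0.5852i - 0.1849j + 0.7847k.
[[-0.2999, -0.0796, 0.9507], [-0.3533, -0.9164, -0.1881], [0.8862, -0.3922, 0.2467]]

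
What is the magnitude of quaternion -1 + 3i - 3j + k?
√20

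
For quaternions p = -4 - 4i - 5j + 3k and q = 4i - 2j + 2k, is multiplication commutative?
No: pq = -20i + 28j + 20k ≠ -12i - 12j - 36k = qp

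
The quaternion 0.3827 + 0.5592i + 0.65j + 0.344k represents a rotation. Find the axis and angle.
axis = (0.6053, 0.7036, 0.3723), θ = 3π/4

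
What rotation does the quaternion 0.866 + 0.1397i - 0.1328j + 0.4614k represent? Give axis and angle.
axis = (0.2794, -0.2656, 0.9227), θ = π/3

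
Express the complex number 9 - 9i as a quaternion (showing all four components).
9 - 9i + 0j + 0k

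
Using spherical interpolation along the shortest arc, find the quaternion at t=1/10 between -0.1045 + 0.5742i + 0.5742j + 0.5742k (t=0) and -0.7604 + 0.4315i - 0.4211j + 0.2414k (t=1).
-0.2049 + 0.6107i + 0.4934j + 0.5845k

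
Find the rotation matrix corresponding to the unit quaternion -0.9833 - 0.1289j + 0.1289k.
[[0.9335, 0.2535, 0.2535], [-0.2535, 0.9668, -0.0332], [-0.2535, -0.0332, 0.9668]]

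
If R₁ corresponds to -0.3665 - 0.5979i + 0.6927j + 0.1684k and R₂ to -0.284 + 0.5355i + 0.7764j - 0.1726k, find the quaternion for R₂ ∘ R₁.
-0.0845 + 0.2238i - 0.4683j + 0.8506k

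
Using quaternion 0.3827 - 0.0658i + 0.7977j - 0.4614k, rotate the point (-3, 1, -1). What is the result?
(1.672, 2.626, 1.144)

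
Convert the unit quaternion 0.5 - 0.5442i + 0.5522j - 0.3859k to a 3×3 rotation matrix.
[[0.0923, -0.2151, 0.9722], [-0.9869, 0.1099, 0.118], [-0.1322, -0.9704, -0.2022]]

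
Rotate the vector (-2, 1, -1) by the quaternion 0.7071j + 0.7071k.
(2, -1, 1)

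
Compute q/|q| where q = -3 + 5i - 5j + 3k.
-0.3638 + 0.6063i - 0.6063j + 0.3638k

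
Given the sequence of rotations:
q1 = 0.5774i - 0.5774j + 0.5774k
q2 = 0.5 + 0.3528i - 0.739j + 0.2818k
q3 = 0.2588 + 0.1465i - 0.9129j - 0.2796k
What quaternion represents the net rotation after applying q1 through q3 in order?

q2 · q1 = -0.7931 + 0.0247i - 0.3297j + 0.5117k
q3 · q2 · q1 = -0.3668 - 0.6691i + 0.5568j + 0.3284k
-0.3668 - 0.6691i + 0.5568j + 0.3284k


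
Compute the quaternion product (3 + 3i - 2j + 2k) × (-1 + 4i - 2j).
-19 + 13i + 4j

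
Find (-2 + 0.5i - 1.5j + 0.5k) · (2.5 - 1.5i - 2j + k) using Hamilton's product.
-7.75 + 3.75i - j - 4k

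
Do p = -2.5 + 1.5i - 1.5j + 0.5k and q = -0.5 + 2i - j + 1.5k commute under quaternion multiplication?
No: pq = -4 - 7.5i + 2j - 2.5k ≠ -4 - 4i + 4.5j - 5.5k = qp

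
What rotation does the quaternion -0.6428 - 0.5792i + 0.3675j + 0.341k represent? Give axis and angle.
axis = (-0.7561, 0.4797, 0.4451), θ = 260°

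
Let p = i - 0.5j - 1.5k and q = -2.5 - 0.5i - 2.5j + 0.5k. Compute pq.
-6.5i + 1.5j + k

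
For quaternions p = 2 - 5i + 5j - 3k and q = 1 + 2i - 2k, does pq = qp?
No: pq = 6 - 11i - 11j - 17k ≠ 6 + 9i + 21j + 3k = qp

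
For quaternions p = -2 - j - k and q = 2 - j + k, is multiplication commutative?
No: pq = -4 - 2i - 4k ≠ -4 + 2i - 4k = qp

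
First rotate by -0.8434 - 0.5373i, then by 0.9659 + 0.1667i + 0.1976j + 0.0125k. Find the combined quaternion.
-0.7251 - 0.6596i - 0.1734j + 0.0956k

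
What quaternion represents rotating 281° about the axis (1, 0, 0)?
-0.7716 + 0.6361i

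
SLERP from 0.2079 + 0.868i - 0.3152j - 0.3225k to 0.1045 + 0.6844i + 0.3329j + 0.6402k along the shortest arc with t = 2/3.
0.1709 + 0.9075i + 0.1254j + 0.3627k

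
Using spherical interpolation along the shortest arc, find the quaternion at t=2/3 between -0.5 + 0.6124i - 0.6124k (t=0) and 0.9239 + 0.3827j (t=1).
-0.8929 + 0.2455i - 0.2868j - 0.2455k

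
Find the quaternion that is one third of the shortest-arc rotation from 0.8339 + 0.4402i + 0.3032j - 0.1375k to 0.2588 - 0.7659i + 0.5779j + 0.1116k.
0.8384 + 0.001i + 0.5415j - 0.0628k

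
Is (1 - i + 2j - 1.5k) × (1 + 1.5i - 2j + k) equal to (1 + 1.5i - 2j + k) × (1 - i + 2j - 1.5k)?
No: pq = 8 - 0.5i - 1.25j - 1.5k ≠ 8 + 1.5i + 1.25j + 0.5k = qp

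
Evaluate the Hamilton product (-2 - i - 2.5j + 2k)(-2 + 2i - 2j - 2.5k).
6 + 8.25i + 10.5j + 8k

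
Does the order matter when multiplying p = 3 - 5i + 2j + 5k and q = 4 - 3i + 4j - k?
Yes: pq = -6 - 51i + 3k ≠ -6 - 7i + 40j + 31k = qp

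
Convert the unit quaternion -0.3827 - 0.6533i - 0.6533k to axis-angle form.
axis = (-√2/2, 0, -√2/2), θ = 5π/4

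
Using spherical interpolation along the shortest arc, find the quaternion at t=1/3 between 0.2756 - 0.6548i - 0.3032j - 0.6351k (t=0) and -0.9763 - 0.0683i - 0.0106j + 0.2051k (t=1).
0.6226 - 0.4768i - 0.2296j - 0.5764k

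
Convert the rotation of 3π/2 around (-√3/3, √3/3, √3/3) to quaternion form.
-0.7071 - 0.4082i + 0.4082j + 0.4082k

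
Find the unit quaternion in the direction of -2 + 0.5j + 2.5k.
-0.6172 + 0.1543j + 0.7715k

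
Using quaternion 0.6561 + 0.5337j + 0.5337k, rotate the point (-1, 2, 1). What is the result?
(-0.561, 0.73, 2.27)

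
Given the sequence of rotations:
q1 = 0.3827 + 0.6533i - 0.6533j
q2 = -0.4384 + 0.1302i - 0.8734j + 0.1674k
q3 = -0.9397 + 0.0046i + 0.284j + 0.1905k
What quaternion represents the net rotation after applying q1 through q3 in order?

q2 · q1 = -0.8234 - 0.1272i + 0.0615j + 0.5496k
q3 · q2 · q1 = 0.6522 + 0.2601i - 0.3184j - 0.6369k
0.6522 + 0.2601i - 0.3184j - 0.6369k


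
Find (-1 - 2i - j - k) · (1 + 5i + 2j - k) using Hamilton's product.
10 - 4i - 10j + k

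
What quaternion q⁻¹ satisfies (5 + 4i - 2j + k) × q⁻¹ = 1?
0.1087 - 0.087i + 0.0435j - 0.0217k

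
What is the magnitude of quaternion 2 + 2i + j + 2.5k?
3.905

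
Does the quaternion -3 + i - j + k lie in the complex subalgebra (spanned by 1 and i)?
No. The quaternion -3 + i - j + k has j-coefficient y = -1 and k-coefficient z = 1, not both zero, so it does not lie in the complex subalgebra spanned by 1 and i.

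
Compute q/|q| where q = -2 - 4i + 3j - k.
-0.3651 - 0.7303i + 0.5477j - 0.1826k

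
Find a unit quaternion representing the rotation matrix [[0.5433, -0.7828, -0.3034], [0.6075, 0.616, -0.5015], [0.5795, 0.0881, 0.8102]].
0.8616 + 0.1711i - 0.2562j + 0.4034k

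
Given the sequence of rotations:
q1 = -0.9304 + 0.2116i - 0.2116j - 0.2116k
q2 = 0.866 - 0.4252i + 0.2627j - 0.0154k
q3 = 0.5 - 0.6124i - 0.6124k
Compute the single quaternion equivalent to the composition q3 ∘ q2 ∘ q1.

q2 · q1 = -0.6634 + 0.52i - 0.5209j - 0.1345k
q3 · q2 · q1 = -0.0956 + 0.3473i - 0.6613j + 0.658k
-0.0956 + 0.3473i - 0.6613j + 0.658k


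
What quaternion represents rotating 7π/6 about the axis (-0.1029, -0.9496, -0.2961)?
-0.2588 - 0.0994i - 0.9172j - 0.286k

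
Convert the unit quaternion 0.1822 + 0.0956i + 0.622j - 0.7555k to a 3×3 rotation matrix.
[[-0.9153, 0.3942, 0.0822], [-0.1564, -0.1598, -0.9747], [-0.3711, -0.905, 0.208]]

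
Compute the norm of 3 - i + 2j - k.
√15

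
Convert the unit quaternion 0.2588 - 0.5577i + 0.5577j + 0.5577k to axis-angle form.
axis = (-√3/3, √3/3, √3/3), θ = 5π/6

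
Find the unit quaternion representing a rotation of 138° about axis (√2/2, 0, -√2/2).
0.3584 + 0.6601i - 0.6601k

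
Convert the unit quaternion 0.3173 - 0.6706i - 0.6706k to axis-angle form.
axis = (-√2/2, 0, -√2/2), θ = 143°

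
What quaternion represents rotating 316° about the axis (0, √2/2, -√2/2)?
-0.9272 + 0.2649j - 0.2649k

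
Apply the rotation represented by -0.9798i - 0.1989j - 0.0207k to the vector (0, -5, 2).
(-1.868, 4.621, -2.039)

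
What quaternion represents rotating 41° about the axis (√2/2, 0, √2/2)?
0.9367 + 0.2476i + 0.2476k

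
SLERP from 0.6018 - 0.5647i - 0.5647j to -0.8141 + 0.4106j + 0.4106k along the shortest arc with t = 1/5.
0.6783 - 0.4684i - 0.5588j - 0.0903k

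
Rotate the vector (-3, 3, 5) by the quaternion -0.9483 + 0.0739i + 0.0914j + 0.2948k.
(-1.359, 5.053, 3.952)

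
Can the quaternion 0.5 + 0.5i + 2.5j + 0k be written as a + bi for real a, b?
No. The quaternion 0.5 + 0.5i + 2.5j has j-coefficient y = 2.5 and k-coefficient z = 0, not both zero, so it does not lie in the complex subalgebra spanned by 1 and i.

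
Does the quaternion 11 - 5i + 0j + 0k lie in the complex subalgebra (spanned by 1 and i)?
Yes. The quaternion 11 - 5i has j- and k-coefficients y = z = 0, so it lies in the complex subalgebra spanned by 1 and i.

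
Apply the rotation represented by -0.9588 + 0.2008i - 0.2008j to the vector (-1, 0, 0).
(-0.919, 0.081, 0.385)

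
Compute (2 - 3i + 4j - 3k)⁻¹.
0.0526 + 0.0789i - 0.1053j + 0.0789k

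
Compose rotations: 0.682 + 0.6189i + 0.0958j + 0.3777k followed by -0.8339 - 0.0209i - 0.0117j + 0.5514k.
-0.7629 - 0.5876i + 0.2613j + 0.0663k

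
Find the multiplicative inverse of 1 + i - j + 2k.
0.1429 - 0.1429i + 0.1429j - 0.2857k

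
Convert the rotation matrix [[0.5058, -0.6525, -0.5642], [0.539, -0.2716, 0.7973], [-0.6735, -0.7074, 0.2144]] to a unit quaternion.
0.6018 - 0.6251i + 0.0454j + 0.495k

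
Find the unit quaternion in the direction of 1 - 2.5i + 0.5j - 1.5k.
0.3203 - 0.8006i + 0.1601j - 0.4804k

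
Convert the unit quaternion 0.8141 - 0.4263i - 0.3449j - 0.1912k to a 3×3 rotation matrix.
[[0.689, 0.6054, -0.3985], [-0.0173, 0.5634, 0.826], [0.7246, -0.5622, 0.3986]]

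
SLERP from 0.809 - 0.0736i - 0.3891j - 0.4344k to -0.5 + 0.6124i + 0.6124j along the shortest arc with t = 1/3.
0.7587 - 0.2779i - 0.502j - 0.3085k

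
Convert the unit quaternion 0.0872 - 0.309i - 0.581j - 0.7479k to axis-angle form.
axis = (-0.3102, -0.5832, -0.7508), θ = 170°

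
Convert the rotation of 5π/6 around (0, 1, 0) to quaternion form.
0.2588 + 0.9659j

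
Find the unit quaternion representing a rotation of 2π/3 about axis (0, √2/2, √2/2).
0.5 + 0.6124j + 0.6124k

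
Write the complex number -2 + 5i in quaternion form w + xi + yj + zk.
-2 + 5i + 0j + 0k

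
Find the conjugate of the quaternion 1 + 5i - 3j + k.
1 - 5i + 3j - k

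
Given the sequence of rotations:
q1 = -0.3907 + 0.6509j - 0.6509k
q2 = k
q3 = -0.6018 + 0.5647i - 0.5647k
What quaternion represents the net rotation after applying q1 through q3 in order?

q2 · q1 = 0.6509 - 0.6509i - 0.3907k
q3 · q2 · q1 = -0.2448 + 0.7593i + 0.5882j - 0.1324k
-0.2448 + 0.7593i + 0.5882j - 0.1324k


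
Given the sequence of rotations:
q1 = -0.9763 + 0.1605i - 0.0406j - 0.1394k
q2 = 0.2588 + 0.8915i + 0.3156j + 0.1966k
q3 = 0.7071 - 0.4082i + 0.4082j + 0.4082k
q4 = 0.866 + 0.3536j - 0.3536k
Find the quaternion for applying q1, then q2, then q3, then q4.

q2 · q1 = -0.3555 - 0.8648i - 0.1628j - 0.3149k
q3 · q2 · q1 = -0.4094 - 0.5285i - 0.7418j + 0.0517k
q4 · q3 · q2 · q1 = -0.074 - 0.7017i - 0.6003j + 0.3764k
-0.074 - 0.7017i - 0.6003j + 0.3764k


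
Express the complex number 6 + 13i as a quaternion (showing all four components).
6 + 13i + 0j + 0k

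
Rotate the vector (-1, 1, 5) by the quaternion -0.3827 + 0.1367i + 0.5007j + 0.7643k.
(0.52, 4.592, 2.375)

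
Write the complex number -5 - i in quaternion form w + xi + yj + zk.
-5 - i + 0j + 0k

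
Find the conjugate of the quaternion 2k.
-2k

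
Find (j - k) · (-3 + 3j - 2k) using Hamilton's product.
-5 + i - 3j + 3k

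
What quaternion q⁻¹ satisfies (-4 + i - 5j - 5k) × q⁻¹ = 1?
-0.0597 - 0.0149i + 0.0746j + 0.0746k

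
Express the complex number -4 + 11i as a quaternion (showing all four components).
-4 + 11i + 0j + 0k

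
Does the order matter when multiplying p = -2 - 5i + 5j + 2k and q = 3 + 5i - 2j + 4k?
Yes: pq = 21 - i + 49j - 17k ≠ 21 - 49i - 11j + 13k = qp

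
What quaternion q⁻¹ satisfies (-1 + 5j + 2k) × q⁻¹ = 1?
-0.0333 - 0.1667j - 0.0667k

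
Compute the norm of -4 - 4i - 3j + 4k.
√57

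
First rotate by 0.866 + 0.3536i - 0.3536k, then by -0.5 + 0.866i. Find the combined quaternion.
-0.7392 + 0.5732i + 0.3062j + 0.1768k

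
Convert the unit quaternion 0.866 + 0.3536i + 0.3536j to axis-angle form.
axis = (√2/2, √2/2, 0), θ = π/3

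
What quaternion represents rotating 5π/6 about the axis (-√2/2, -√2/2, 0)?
0.2588 - 0.683i - 0.683j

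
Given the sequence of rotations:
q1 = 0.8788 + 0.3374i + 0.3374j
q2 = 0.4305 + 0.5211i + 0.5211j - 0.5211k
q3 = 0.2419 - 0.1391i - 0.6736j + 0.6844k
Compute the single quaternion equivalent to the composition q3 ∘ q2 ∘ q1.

q2 · q1 = 0.0267 + 0.779i + 0.4274j - 0.4579k
q3 · q2 · q1 = 0.7161 + 0.2007i + 0.5549j + 0.3728k
0.7161 + 0.2007i + 0.5549j + 0.3728k


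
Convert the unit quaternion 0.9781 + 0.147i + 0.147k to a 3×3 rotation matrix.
[[0.9568, -0.2876, 0.0432], [0.2876, 0.9136, -0.2876], [0.0432, 0.2876, 0.9568]]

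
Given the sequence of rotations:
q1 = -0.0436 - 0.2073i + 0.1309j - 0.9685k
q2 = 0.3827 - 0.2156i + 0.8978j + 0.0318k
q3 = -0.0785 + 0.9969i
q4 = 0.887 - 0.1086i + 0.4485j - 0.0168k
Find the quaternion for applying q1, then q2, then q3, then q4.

q2 · q1 = -0.1481 - 0.9436i - 0.2044j - 0.2141k
q3 · q2 · q1 = 0.9523 - 0.0736i + 0.2295j - 0.187k
q4 · q3 · q2 · q1 = 0.7306 - 0.2487i + 0.6116j - 0.1738k
0.7306 - 0.2487i + 0.6116j - 0.1738k
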